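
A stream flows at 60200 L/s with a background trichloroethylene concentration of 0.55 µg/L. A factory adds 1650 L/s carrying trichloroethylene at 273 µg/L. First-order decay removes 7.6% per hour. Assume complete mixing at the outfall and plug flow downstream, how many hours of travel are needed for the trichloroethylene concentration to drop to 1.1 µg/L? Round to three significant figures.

24.8 h

Mass balance: C = (60200·0.5500 + 1650·273.0) / 61850 = 483600/61850 = 7.818 µg/L.
7.6%/h lost → k = −ln(1 − 0.076) = 0.07904 h⁻¹.
7.818·exp(−k·t) = 1.1 → t = ln(7.818/1.1)/k = 89320 s = 24.81 h.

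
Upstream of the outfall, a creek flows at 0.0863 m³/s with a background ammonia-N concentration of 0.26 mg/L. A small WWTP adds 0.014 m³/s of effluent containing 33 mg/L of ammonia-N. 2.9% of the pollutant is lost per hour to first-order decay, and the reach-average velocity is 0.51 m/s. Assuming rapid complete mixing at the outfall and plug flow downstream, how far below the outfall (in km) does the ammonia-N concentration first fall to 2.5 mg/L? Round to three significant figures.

41.1 km

Mixed concentration C = ΣQC/ΣQ = (0.08630·0.2600 + 0.01400·33.00) / 0.1003 = 0.4844/0.1003 = 4.830 mg/L.
2.9%/h lost → k = −ln(1 − 0.029) = 0.02943 h⁻¹.
Set 4.830·exp(−k·t) = 2.5 → t = ln(4.830/2.5)/k = 80560 s = 22.38 h.
Distance = v·t = 0.51·80560 = 41080 m = 41.08 km.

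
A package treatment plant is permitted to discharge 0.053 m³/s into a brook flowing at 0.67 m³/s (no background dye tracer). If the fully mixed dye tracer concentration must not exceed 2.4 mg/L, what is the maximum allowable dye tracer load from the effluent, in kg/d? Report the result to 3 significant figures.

150 kg/d

Mass balance at the limit: 0.6700·0 + 0.05300·Cₑ = 0.7230·2.4 → Cₑ = 32.74 mg/L.
Load = 0.05300 m³/s × 32.74 g/m³ × 86 400 s/d = 149.9 kg/d.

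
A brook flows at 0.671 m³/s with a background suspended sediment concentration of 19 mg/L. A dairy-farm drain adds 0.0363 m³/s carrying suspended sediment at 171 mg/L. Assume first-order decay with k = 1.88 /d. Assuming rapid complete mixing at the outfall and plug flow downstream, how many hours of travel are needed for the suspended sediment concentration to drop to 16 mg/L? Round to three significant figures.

Mixed concentration C = ΣQC/ΣQ = (0.6710·19.00 + 0.03630·171.0) / 0.7073 = 18.96/0.7073 = 26.80 mg/L.
26.80·exp(−k·t) = 16 → t = ln(26.80/16)/k = 23710 s = 6.585 h.

6.59 h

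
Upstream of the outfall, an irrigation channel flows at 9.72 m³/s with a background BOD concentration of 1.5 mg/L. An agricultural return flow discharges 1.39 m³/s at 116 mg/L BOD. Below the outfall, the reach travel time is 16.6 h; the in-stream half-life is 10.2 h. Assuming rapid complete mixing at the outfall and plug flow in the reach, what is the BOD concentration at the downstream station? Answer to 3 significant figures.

5.12 mg/L

Mixed concentration C = ΣQC/ΣQ = (9.720·1.500 + 1.390·116.0) / 11.11 = 175.8/11.11 = 15.83 mg/L.
Half-life 10.2 h → k = ln 2 / 10.2 = 0.06796 h⁻¹ = 1.631 d⁻¹.
First-order decay: C = 15.83·exp(−k·t) = 15.83·0.3237 = 5.122 mg/L.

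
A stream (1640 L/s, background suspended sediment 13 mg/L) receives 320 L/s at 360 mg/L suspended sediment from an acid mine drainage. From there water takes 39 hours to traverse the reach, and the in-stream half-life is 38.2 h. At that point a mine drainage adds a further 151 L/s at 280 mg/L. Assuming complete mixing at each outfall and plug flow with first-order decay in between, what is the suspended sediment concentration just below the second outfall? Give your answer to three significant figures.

51.9 mg/L

Mixed concentration C = ΣQC/ΣQ = (1640·13.00 + 320.0·360.0) / 1960 = 136500/1960 = 69.65 mg/L; combined flow 1960 L/s.
Half-life 38.2 h → k = ln 2 / 38.2 = 0.01815 h⁻¹ = 0.4355 d⁻¹.
Decay over the reach: 69.65·exp(−kt) = 69.65·0.4928 = 34.32 mg/L.
At the second outfall, C = (1960·34.32 + 151.0·280.0) / (1960 + 151.0) = 51.90 mg/L.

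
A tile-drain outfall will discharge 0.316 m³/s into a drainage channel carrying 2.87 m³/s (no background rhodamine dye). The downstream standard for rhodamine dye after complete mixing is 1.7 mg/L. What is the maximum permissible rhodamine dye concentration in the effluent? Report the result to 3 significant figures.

At the limit, (Qr·Cr + Qe·Cₑ)/(Qr + Qe) = 1.7:
Cₑ = (3.186·1.7 − 2.870·0) / 0.3160 = 17.14 mg/L.

17.1 mg/L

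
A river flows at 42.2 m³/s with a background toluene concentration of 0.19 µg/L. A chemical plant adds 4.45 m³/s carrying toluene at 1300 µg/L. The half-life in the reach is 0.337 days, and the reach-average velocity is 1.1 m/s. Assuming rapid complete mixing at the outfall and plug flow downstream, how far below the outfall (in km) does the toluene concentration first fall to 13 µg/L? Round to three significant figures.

104 km

Mass balance: C = (42.20·0.1900 + 4.450·1300) / 46.65 = 5793/46.65 = 124.2 µg/L.
Half-life 0.337 d → k = ln 2 / 0.337 = 2.057 d⁻¹.
Set 124.2·exp(−k·t) = 13 → t = ln(124.2/13)/k = 94800 s = 26.33 h.
Distance = v·t = 1.1·94800 = 104300 m = 104.3 km.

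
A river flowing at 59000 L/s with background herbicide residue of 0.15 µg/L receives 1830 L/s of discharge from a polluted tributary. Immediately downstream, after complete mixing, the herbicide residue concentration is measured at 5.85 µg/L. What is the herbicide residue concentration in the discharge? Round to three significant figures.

Mass balance: 59000·0.1500 + 1830·Cₑ = 60830·5.850
→ Cₑ = (60830·5.850 − 59000·0.1500) / 1830 = 189.6 µg/L.

190 µg/L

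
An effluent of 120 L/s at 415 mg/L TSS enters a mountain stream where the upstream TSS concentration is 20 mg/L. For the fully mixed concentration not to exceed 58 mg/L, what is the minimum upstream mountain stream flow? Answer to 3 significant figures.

1130 L/s

Set C_mix = 58: (Q·20.00 + 120.0·415.0) / (Q + 120.0) = 58
→ Q = 120.0·(415.0 − 58)/(58 − 20.00) = 1127 L/s.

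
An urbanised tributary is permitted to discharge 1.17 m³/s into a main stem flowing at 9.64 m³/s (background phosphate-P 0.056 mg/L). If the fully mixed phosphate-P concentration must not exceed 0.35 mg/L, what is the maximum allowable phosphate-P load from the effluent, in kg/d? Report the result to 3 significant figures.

280 kg/d

Mass balance at the limit: 9.640·0.05600 + 1.170·Cₑ = 10.81·0.35 → Cₑ = 2.772 mg/L.
Load = 1.170 m³/s × 2.772 g/m³ × 86 400 s/d = 280.3 kg/d.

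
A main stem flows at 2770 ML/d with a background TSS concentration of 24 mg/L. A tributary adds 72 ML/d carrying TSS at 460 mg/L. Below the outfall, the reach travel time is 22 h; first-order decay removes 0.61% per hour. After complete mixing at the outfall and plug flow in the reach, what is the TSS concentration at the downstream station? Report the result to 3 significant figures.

Flow-weighted average: C = (2770·24.00 + 72.00·460.0) / 2842 = 99600/2842 = 35.05 mg/L.
0.61%/h lost → k = −ln(1 − 0.0061) = 0.006119 h⁻¹.
Decay over the reach: 35.05·exp(−kt) = 35.05·0.8741 = 30.63 mg/L.

30.6 mg/L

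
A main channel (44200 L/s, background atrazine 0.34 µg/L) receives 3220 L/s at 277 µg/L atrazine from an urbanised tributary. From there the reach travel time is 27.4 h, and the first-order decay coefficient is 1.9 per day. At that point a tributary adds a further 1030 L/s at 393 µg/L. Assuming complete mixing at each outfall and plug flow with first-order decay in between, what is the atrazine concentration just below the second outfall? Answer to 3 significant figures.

After mixing, C = (44200·0.3400 + 3220·277.0) / 47420 = 907000/47420 = 19.13 µg/L; combined flow 47420 L/s.
After decay, C = 19.13 × e^(−kt) = 19.13 × 0.1143 = 2.186 µg/L.
Second outfall: C = (47420·2.186 + 1030·393.0)/48450 = 10.49 µg/L.

10.5 µg/L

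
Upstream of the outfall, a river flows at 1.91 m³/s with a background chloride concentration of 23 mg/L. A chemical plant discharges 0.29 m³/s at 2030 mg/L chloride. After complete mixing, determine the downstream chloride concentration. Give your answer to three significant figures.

288 mg/L

After mixing, C = (1.910·23.00 + 0.2900·2030) / 2.200 = 632.6/2.200 = 287.6 mg/L.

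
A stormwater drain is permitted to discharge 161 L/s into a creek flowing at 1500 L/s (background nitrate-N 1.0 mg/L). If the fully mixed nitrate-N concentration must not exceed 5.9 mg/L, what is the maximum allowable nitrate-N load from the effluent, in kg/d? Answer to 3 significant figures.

717 kg/d

Mass balance at the limit: 1500·1.000 + 161.0·Cₑ = 1661·5.9 → Cₑ = 51.55 mg/L.
161.0 L/s = 0.1610 m³/s. Load = 0.1610 m³/s × 51.55 g/m³ × 86 400 s/d = 717.1 kg/d.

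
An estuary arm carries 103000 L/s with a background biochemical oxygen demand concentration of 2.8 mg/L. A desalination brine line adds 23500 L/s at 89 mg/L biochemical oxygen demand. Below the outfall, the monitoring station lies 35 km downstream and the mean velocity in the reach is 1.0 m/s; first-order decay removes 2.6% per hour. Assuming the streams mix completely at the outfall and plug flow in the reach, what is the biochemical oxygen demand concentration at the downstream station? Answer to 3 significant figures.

14.6 mg/L

Conservation of mass: C = (103000·2.800 + 23500·89.00) / 126500 = 2380000/126500 = 18.81 mg/L.
Travel time t = 35·1000 / 1.0 = 35000 s = 9.722 h.
2.6%/h lost → k = −ln(1 − 0.026) = 0.02634 h⁻¹.
First-order decay: C = 18.81·exp(−k·t) = 18.81·0.7740 = 14.56 mg/L.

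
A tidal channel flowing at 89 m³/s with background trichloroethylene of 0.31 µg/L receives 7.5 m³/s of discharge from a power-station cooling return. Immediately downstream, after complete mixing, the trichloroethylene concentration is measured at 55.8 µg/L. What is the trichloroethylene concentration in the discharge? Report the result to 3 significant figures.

714 µg/L

Mass balance: 89.00·0.3100 + 7.500·Cₑ = 96.50·55.80
→ Cₑ = (96.50·55.80 − 89.00·0.3100) / 7.500 = 714.3 µg/L.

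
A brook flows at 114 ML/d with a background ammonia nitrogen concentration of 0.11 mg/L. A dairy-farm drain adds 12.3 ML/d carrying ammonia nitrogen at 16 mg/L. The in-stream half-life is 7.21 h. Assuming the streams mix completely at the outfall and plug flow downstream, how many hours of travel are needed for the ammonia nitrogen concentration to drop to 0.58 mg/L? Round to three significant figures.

Mass balance: C = (114.0·0.1100 + 12.30·16.00) / 126.3 = 209.3/126.3 = 1.657 mg/L.
Half-life 7.21 h → k = ln 2 / 7.21 = 0.09614 h⁻¹ = 2.307 d⁻¹.
1.657·exp(−k·t) = 0.58 → t = ln(1.657/0.58)/k = 39320 s = 10.92 h.

10.9 h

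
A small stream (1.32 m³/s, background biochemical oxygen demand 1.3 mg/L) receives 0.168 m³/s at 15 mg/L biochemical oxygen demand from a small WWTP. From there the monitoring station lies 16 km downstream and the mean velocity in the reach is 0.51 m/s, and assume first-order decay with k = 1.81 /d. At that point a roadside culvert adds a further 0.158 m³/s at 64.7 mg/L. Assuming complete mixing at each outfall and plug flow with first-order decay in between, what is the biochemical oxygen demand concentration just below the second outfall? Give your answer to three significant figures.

Mass balance: C = (1.320·1.300 + 0.1680·15.00) / 1.488 = 4.236/1.488 = 2.847 mg/L; combined flow 1.488 m³/s.
Travel time t = 16·1000 / 0.51 = 31370 s = 8.715 h.
First-order decay: C = 2.847·exp(−k·t) = 2.847·0.5183 = 1.475 mg/L.
Second outfall: C = (1.488·1.475 + 0.1580·64.70)/1.646 = 7.544 mg/L.

7.54 mg/L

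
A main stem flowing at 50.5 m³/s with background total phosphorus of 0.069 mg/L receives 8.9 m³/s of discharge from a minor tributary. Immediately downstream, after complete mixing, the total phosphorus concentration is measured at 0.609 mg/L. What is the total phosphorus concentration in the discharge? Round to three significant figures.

Mass balance: 50.50·0.06900 + 8.900·Cₑ = 59.40·0.6090
→ Cₑ = (59.40·0.6090 − 50.50·0.06900) / 8.900 = 3.673 mg/L.

3.67 mg/L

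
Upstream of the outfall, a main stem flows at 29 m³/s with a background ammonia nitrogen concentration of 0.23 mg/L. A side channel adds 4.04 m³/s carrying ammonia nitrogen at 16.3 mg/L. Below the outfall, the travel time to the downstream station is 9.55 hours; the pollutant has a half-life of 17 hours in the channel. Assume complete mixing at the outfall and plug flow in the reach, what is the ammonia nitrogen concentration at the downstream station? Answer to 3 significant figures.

1.49 mg/L

Conservation of mass: C = (29.00·0.2300 + 4.040·16.30) / 33.04 = 72.52/33.04 = 2.195 mg/L.
Half-life 17 h → k = ln 2 / 17 = 0.04077 h⁻¹ = 0.9786 d⁻¹.
After decay, C = 2.195 × e^(−kt) = 2.195 × 0.6775 = 1.487 mg/L.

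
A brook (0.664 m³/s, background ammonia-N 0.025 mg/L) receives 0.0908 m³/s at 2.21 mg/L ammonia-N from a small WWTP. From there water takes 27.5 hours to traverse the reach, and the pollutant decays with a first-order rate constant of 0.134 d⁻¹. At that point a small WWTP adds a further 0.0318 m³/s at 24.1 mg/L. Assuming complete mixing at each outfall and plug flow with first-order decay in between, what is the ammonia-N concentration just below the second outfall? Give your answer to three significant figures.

Conservation of mass: C = (0.6640·0.02500 + 0.09080·2.210) / 0.7548 = 0.2173/0.7548 = 0.2878 mg/L; combined flow 0.7548 m³/s.
First-order decay: C = 0.2878·exp(−k·t) = 0.2878·0.8577 = 0.2469 mg/L.
Second outfall: C = (0.7548·0.2469 + 0.03180·24.10)/0.7866 = 1.211 mg/L.

1.21 mg/L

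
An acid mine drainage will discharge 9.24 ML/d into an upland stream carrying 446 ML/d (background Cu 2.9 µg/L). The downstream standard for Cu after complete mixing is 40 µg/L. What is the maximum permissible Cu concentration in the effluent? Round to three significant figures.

At the limit, (Qr·Cr + Qe·Cₑ)/(Qr + Qe) = 40:
Cₑ = (455.2·40 − 446.0·2.900) / 9.240 = 1831 µg/L.

1830 µg/L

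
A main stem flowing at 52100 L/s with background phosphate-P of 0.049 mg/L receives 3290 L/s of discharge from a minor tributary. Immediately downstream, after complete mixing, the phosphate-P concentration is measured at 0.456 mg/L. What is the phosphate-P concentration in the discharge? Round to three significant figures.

Mass balance: 52100·0.04900 + 3290·Cₑ = 55390·0.4560
→ Cₑ = (55390·0.4560 − 52100·0.04900) / 3290 = 6.901 mg/L.

6.90 mg/L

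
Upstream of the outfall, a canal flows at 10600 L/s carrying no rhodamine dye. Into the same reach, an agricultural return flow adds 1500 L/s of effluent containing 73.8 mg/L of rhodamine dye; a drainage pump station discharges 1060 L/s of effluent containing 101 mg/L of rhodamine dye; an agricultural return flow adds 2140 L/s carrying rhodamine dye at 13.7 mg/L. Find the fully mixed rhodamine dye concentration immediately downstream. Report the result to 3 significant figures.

16.1 mg/L

Mixed concentration C = ΣQC/ΣQ = (10600·0 + 1500·73.80 + 1060·101.0 + 2140·13.70) / 15300 = 247100/15300 = 16.15 mg/L.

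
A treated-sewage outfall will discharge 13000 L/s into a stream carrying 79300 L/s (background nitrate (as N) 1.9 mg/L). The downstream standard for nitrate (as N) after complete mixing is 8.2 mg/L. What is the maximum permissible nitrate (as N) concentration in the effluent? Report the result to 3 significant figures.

At the limit, (Qr·Cr + Qe·Cₑ)/(Qr + Qe) = 8.2:
Cₑ = (92300·8.2 − 79300·1.900) / 13000 = 46.63 mg/L.

46.6 mg/L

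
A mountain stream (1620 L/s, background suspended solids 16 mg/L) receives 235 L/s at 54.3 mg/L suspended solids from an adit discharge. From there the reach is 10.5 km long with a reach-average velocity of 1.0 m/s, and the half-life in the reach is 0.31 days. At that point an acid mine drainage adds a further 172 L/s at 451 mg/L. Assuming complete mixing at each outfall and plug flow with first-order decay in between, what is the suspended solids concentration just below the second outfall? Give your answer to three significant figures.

After mixing, C = (1620·16.00 + 235.0·54.30) / 1855 = 38680/1855 = 20.85 mg/L; combined flow 1855 L/s.
Travel time t = 10.5·1000 / 1.0 = 10500 s = 2.917 h.
Half-life 0.31 d → k = ln 2 / 0.31 = 2.236 d⁻¹.
Applying C = C₀e^(−kt): 20.85 × 0.7621 = 15.89 mg/L.
At the second outfall, C = (1855·15.89 + 172.0·451.0) / (1855 + 172.0) = 52.81 mg/L.

52.8 mg/L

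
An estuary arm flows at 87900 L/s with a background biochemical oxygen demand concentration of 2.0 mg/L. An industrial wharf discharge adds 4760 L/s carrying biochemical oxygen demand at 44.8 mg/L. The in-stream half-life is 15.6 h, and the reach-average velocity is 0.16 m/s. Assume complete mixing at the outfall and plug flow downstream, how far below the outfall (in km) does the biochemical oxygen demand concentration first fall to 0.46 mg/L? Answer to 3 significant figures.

Flow-weighted average: C = (87900·2.000 + 4760·44.80) / 92660 = 389000/92660 = 4.199 mg/L.
Half-life 15.6 h → k = ln 2 / 15.6 = 0.04443 h⁻¹ = 1.066 d⁻¹.
Set 4.199·exp(−k·t) = 0.46 → t = ln(4.199/0.46)/k = 179200 s = 49.77 h.
Distance = v·t = 0.16·179200 = 28670 m = 28.67 km.

28.7 km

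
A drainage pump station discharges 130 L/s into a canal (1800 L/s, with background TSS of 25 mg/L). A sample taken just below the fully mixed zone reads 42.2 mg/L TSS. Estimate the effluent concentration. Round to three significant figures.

280 mg/L

Mass balance: 1800·25.00 + 130.0·Cₑ = 1930·42.20
→ Cₑ = (1930·42.20 − 1800·25.00) / 130.0 = 280.4 mg/L.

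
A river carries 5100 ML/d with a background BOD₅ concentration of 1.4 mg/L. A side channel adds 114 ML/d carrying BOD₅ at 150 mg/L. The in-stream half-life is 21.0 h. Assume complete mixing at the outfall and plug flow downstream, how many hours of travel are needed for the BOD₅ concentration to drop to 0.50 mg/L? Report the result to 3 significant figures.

Conservation of mass: C = (5100·1.400 + 114.0·150.0) / 5214 = 24240/5214 = 4.649 mg/L.
Half-life 21.0 h → k = ln 2 / 21.0 = 0.03301 h⁻¹ = 0.7922 d⁻¹.
4.649·exp(−k·t) = 0.50 → t = ln(4.649/0.50)/k = 243200 s = 67.56 h.

67.6 h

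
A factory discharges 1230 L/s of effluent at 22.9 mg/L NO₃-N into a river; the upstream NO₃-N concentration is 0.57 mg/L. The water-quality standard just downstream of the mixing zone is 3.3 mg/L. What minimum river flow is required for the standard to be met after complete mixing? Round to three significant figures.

Set C_mix = 3.3: (Q·0.5700 + 1230·22.90) / (Q + 1230) = 3.3
→ Q = 1230·(22.90 − 3.3)/(3.3 − 0.5700) = 8831 L/s.

8830 L/s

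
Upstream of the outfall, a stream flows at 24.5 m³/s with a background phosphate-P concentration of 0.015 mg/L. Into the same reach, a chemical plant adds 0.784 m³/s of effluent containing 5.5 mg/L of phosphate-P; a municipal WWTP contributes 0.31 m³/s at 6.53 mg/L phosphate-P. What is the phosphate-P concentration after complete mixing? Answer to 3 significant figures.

0.262 mg/L

Mixed concentration C = ΣQC/ΣQ = (24.50·0.01500 + 0.7840·5.500 + 0.3100·6.530) / 25.59 = 6.704/25.59 = 0.2619 mg/L.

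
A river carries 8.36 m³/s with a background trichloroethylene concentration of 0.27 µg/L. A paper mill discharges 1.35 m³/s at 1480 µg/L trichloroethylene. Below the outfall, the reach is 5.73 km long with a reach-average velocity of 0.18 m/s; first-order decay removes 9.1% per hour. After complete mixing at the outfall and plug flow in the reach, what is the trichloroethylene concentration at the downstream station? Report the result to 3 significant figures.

88.6 µg/L

Flow-weighted average: C = (8.360·0.2700 + 1.350·1480) / 9.710 = 2000/9.710 = 206.0 µg/L.
Travel time t = 5.73·1000 / 0.18 = 31830 s = 8.843 h.
9.1%/h lost → k = −ln(1 − 0.091) = 0.09541 h⁻¹.
Applying C = C₀e^(−kt): 206.0 × 0.4301 = 88.61 µg/L.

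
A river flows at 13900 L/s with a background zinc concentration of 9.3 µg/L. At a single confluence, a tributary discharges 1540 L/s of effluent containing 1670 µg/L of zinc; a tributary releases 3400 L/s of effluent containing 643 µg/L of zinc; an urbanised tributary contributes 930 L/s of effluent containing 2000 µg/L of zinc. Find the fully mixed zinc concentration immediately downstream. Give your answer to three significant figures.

341 µg/L

Flow-weighted average: C = (13900·9.300 + 1540·1670 + 3400·643.0 + 930.0·2000) / 19770 = 6747000/19770 = 341.3 µg/L.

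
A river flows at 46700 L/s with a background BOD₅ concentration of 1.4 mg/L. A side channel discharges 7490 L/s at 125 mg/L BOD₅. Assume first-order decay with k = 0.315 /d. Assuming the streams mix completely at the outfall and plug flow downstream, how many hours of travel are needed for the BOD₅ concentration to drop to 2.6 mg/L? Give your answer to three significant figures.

149 h

After mixing, C = (46700·1.400 + 7490·125.0) / 54190 = 1002000/54190 = 18.48 mg/L.
18.48·exp(−k·t) = 2.6 → t = ln(18.48/2.6)/k = 538000 s = 149.4 h.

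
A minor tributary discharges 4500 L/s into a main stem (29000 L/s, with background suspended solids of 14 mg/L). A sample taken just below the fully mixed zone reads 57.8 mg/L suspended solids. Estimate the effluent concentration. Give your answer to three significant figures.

Mass balance: 29000·14.00 + 4500·Cₑ = 33500·57.80
→ Cₑ = (33500·57.80 − 29000·14.00) / 4500 = 340.1 mg/L.

340 mg/L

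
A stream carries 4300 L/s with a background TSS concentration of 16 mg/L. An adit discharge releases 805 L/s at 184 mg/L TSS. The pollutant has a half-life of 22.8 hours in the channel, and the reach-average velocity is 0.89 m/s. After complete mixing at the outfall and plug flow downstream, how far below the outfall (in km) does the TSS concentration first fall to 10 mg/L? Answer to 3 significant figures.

152 km

After mixing, C = (4300·16.00 + 805.0·184.0) / 5105 = 216900/5105 = 42.49 mg/L.
Half-life 22.8 h → k = ln 2 / 22.8 = 0.03040 h⁻¹ = 0.7296 d⁻¹.
Set 42.49·exp(−k·t) = 10 → t = ln(42.49/10)/k = 171300 s = 47.59 h.
Distance = v·t = 0.89·171300 = 152500 m = 152.5 km.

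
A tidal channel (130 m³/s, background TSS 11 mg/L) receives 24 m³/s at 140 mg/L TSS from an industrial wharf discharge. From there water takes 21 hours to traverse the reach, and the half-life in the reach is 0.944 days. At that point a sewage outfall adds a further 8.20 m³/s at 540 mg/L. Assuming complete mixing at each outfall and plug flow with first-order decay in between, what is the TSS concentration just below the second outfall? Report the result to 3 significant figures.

After mixing, C = (130.0·11.00 + 24.00·140.0) / 154.0 = 4790/154.0 = 31.10 mg/L; combined flow 154.0 m³/s.
Half-life 0.944 d → k = ln 2 / 0.944 = 0.7343 d⁻¹.
First-order decay: C = 31.10·exp(−k·t) = 31.10·0.5260 = 16.36 mg/L.
At the second outfall, C = (154.0·16.36 + 8.200·540.0) / (154.0 + 8.200) = 42.83 mg/L.

42.8 mg/L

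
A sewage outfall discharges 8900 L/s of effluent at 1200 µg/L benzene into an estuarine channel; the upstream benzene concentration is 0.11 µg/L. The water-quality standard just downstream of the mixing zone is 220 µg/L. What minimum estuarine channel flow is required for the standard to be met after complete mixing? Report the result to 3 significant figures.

Set C_mix = 220: (Q·0.1100 + 8900·1200) / (Q + 8900) = 220
→ Q = 8900·(1200 − 220)/(220 − 0.1100) = 39670 L/s.

39700 L/s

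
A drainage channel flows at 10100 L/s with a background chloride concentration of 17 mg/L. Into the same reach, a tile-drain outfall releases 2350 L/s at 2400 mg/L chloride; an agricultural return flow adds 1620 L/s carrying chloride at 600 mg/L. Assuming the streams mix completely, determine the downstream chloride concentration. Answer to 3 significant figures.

Mixed concentration C = ΣQC/ΣQ = (10100·17.00 + 2350·2400 + 1620·600.0) / 14070 = 6784000/14070 = 482.1 mg/L.

482 mg/L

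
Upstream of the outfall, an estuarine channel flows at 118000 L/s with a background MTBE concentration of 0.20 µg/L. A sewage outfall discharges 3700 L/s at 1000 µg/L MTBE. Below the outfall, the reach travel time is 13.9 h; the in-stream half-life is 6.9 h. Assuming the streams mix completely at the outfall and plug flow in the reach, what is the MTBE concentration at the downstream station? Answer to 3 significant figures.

7.57 µg/L

Mixed concentration C = ΣQC/ΣQ = (118000·0.2000 + 3700·1000) / 121700 = 3724000/121700 = 30.60 µg/L.
Half-life 6.9 h → k = ln 2 / 6.9 = 0.1005 h⁻¹ = 2.411 d⁻¹.
First-order decay: C = 30.60·exp(−k·t) = 30.60·0.2475 = 7.573 µg/L.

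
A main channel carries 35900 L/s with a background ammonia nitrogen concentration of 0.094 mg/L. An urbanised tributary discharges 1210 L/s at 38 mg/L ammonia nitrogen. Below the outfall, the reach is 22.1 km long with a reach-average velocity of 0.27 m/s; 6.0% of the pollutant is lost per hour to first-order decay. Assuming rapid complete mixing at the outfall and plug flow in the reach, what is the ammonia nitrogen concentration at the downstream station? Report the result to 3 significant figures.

Flow-weighted average: C = (35900·0.09400 + 1210·38.00) / 37110 = 49350/37110 = 1.330 mg/L.
Travel time t = 22.1·1000 / 0.27 = 81850 s = 22.74 h.
6.0%/h lost → k = −ln(1 − 0.06) = 0.06188 h⁻¹.
Decay over the reach: 1.330·exp(−kt) = 1.330·0.2449 = 0.3257 mg/L.

0.326 mg/L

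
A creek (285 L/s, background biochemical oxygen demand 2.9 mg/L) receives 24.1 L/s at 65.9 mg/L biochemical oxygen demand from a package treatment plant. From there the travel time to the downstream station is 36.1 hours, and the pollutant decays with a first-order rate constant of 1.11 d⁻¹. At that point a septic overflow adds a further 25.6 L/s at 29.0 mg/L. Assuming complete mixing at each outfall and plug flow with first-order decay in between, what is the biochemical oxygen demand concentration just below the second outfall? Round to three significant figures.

3.58 mg/L

Conservation of mass: C = (285.0·2.900 + 24.10·65.90) / 309.1 = 2415/309.1 = 7.812 mg/L; combined flow 309.1 L/s.
Decay over the reach: 7.812·exp(−kt) = 7.812·0.1883 = 1.471 mg/L.
Second outfall: C = (309.1·1.471 + 25.60·29.00)/334.7 = 3.577 mg/L.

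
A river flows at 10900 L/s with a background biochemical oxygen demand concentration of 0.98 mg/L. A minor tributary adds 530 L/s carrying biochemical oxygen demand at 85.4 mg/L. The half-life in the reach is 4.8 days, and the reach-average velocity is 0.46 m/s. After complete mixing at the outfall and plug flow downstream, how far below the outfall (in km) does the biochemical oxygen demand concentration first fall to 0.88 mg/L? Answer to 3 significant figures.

Flow-weighted average: C = (10900·0.9800 + 530.0·85.40) / 11430 = 55940/11430 = 4.894 mg/L.
Half-life 4.8 d → k = ln 2 / 4.8 = 0.1444 d⁻¹.
Set 4.894·exp(−k·t) = 0.88 → t = ln(4.894/0.88)/k = 1027000 s = 285.2 h.
Distance = v·t = 0.46·1027000 = 472300 m = 472.3 km.

472 km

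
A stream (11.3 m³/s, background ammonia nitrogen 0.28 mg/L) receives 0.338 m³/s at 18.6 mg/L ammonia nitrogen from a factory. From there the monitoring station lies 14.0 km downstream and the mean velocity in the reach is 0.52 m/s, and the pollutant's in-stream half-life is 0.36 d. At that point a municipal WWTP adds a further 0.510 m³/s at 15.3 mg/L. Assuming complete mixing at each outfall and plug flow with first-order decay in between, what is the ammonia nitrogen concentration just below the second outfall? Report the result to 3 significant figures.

1.07 mg/L

After mixing, C = (11.30·0.2800 + 0.3380·18.60) / 11.64 = 9.451/11.64 = 0.8121 mg/L; combined flow 11.64 m³/s.
Travel time t = 14.0·1000 / 0.52 = 26920 s = 7.479 h.
Half-life 0.36 d → k = ln 2 / 0.36 = 1.925 d⁻¹.
Applying C = C₀e^(−kt): 0.8121 × 0.5488 = 0.4457 mg/L.
At the second outfall, C = (11.64·0.4457 + 0.5100·15.30) / (11.64 + 0.5100) = 1.069 mg/L.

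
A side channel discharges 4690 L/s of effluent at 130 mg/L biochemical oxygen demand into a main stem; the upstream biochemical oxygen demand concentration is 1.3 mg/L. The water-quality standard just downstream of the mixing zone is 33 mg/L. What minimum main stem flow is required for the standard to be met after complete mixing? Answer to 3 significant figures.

14400 L/s

Set C_mix = 33: (Q·1.300 + 4690·130.0) / (Q + 4690) = 33
→ Q = 4690·(130.0 − 33)/(33 − 1.300) = 14350 L/s.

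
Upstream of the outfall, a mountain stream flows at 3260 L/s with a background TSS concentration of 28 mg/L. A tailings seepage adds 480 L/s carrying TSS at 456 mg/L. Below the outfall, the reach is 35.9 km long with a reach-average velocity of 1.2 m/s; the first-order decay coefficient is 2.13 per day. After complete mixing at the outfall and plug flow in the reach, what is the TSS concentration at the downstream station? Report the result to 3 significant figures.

Conservation of mass: C = (3260·28.00 + 480.0·456.0) / 3740 = 310200/3740 = 82.93 mg/L.
Travel time t = 35.9·1000 / 1.2 = 29920 s = 8.310 h.
First-order decay: C = 82.93·exp(−k·t) = 82.93·0.4783 = 39.67 mg/L.

39.7 mg/L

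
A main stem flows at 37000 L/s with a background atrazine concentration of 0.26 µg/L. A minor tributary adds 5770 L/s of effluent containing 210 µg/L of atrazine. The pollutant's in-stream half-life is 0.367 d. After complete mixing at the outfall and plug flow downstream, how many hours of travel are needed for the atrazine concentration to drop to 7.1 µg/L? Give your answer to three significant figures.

After mixing, C = (37000·0.2600 + 5770·210.0) / 42770 = 1221000/42770 = 28.56 µg/L.
Half-life 0.367 d → k = ln 2 / 0.367 = 1.889 d⁻¹.
28.56·exp(−k·t) = 7.1 → t = ln(28.56/7.1)/k = 63670 s = 17.69 h.

17.7 h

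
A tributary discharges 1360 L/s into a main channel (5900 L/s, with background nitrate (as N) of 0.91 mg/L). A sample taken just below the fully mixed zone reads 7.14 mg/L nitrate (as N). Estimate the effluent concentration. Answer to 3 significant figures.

34.2 mg/L

Mass balance: 5900·0.9100 + 1360·Cₑ = 7260·7.140
→ Cₑ = (7260·7.140 − 5900·0.9100) / 1360 = 34.17 mg/L.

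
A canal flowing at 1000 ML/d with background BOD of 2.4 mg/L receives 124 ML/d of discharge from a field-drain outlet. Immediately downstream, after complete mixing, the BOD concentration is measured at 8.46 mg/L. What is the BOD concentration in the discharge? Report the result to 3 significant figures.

57.3 mg/L

Mass balance: 1000·2.400 + 124.0·Cₑ = 1124·8.460
→ Cₑ = (1124·8.460 − 1000·2.400) / 124.0 = 57.33 mg/L.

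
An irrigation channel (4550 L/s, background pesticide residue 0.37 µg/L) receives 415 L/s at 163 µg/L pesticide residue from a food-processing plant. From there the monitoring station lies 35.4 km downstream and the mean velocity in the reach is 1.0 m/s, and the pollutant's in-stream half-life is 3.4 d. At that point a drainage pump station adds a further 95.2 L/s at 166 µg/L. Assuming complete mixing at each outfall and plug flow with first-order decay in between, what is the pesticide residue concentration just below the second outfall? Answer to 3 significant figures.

15.7 µg/L

Flow-weighted average: C = (4550·0.3700 + 415.0·163.0) / 4965 = 69330/4965 = 13.96 µg/L; combined flow 4965 L/s.
Travel time t = 35.4·1000 / 1.0 = 35400 s = 9.833 h.
Half-life 3.4 d → k = ln 2 / 3.4 = 0.2039 d⁻¹.
After decay, C = 13.96 × e^(−kt) = 13.96 × 0.9199 = 12.84 µg/L.
At the second outfall, C = (4965·12.84 + 95.20·166.0) / (4965 + 95.20) = 15.73 µg/L.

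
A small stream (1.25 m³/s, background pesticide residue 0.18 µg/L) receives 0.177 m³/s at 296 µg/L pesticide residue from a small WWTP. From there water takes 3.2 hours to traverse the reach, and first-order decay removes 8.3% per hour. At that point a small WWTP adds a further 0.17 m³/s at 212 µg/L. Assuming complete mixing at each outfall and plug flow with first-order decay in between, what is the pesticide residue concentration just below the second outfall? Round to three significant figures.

47.5 µg/L

After mixing, C = (1.250·0.1800 + 0.1770·296.0) / 1.427 = 52.62/1.427 = 36.87 µg/L; combined flow 1.427 m³/s.
8.3%/h lost → k = −ln(1 − 0.083) = 0.08665 h⁻¹.
Applying C = C₀e^(−kt): 36.87 × 0.7578 = 27.94 µg/L.
At the second outfall, C = (1.427·27.94 + 0.1700·212.0) / (1.427 + 0.1700) = 47.54 µg/L.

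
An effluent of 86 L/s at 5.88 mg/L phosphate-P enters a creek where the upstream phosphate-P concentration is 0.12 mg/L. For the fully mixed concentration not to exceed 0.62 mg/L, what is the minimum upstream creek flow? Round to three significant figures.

Set C_mix = 0.62: (Q·0.1200 + 86.00·5.880) / (Q + 86.00) = 0.62
→ Q = 86.00·(5.880 − 0.62)/(0.62 − 0.1200) = 904.7 L/s.

905 L/s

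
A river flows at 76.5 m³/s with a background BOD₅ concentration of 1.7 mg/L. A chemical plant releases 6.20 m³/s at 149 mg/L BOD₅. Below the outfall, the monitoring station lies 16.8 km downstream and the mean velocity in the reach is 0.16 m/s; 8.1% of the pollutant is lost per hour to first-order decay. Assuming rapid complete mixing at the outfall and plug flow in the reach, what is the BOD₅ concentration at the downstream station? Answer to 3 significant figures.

1.08 mg/L

Conservation of mass: C = (76.50·1.700 + 6.200·149.0) / 82.70 = 1054/82.70 = 12.74 mg/L.
Travel time t = 16.8·1000 / 0.16 = 105000 s = 29.17 h.
8.1%/h lost → k = −ln(1 − 0.081) = 0.08447 h⁻¹.
Decay over the reach: 12.74·exp(−kt) = 12.74·0.08512 = 1.085 mg/L.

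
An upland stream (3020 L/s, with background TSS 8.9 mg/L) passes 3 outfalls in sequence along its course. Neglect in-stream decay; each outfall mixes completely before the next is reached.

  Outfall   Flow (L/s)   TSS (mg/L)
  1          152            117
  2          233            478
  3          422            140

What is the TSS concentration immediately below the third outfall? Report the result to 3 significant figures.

Below outfall 1: Q → 3172 L/s, C = (3020·8.900 + 152.0·117.0)/3172 = 14.08 mg/L.
Below outfall 2: Q → 3405 L/s, C = (3172·14.08 + 233.0·478.0)/3405 = 45.83 mg/L.
Below outfall 3: Q → 3827 L/s, C = (3405·45.83 + 422.0·140.0)/3827 = 56.21 mg/L.

56.2 mg/L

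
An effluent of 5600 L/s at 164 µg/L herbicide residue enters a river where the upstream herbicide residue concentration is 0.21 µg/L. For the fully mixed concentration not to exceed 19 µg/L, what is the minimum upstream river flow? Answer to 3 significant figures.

Set C_mix = 19: (Q·0.2100 + 5600·164.0) / (Q + 5600) = 19
→ Q = 5600·(164.0 − 19)/(19 − 0.2100) = 43210 L/s.

43200 L/s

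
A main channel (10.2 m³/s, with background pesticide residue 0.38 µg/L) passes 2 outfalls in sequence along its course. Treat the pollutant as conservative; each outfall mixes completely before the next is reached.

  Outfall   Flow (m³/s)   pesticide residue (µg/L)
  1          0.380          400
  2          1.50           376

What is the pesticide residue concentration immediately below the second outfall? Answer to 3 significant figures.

Outfall 1: combined Q = 10.58 m³/s; C = (10.20·0.3800 + 0.3800·400.0)/10.58 = 14.73 µg/L.
Outfall 2: combined Q = 12.08 m³/s; C = (10.58·14.73 + 1.500·376.0)/12.08 = 59.59 µg/L.

59.6 µg/L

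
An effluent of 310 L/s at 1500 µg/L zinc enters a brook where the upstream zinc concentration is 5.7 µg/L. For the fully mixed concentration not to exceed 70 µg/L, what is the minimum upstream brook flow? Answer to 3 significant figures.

6890 L/s

Set C_mix = 70: (Q·5.700 + 310.0·1500) / (Q + 310.0) = 70
→ Q = 310.0·(1500 − 70)/(70 − 5.700) = 6894 L/s.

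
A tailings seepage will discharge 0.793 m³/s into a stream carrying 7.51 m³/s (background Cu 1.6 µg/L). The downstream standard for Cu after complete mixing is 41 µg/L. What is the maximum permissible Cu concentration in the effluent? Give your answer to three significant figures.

414 µg/L

At the limit, (Qr·Cr + Qe·Cₑ)/(Qr + Qe) = 41:
Cₑ = (8.303·41 − 7.510·1.600) / 0.7930 = 414.1 µg/L.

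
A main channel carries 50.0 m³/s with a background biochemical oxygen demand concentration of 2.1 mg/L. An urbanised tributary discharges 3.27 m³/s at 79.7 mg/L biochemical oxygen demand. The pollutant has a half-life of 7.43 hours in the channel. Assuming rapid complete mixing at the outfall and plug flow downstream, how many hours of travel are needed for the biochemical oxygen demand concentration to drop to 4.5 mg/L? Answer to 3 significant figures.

4.53 h

Mass balance: C = (50.00·2.100 + 3.270·79.70) / 53.27 = 365.6/53.27 = 6.864 mg/L.
Half-life 7.43 h → k = ln 2 / 7.43 = 0.09329 h⁻¹ = 2.239 d⁻¹.
6.864·exp(−k·t) = 4.5 → t = ln(6.864/4.5)/k = 16290 s = 4.525 h.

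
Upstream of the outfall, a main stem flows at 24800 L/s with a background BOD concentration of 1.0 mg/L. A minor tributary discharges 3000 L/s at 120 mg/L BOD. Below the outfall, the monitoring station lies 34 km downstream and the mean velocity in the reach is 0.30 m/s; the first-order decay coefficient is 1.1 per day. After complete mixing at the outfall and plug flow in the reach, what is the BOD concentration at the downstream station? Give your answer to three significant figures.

3.27 mg/L

Mixed concentration C = ΣQC/ΣQ = (24800·1.000 + 3000·120.0) / 27800 = 384800/27800 = 13.84 mg/L.
Travel time t = 34·1000 / 0.30 = 113300 s = 31.48 h.
After decay, C = 13.84 × e^(−kt) = 13.84 × 0.2362 = 3.270 mg/L.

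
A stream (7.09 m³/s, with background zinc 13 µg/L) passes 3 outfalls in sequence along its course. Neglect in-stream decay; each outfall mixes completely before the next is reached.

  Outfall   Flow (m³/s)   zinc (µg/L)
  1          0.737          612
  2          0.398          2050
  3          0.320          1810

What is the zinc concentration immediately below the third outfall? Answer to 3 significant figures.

Outfall 1: combined Q = 7.827 m³/s; C = (7.090·13.00 + 0.7370·612.0)/7.827 = 69.40 µg/L.
Outfall 2: combined Q = 8.225 m³/s; C = (7.827·69.40 + 0.3980·2050)/8.225 = 165.2 µg/L.
Outfall 3: combined Q = 8.545 m³/s; C = (8.225·165.2 + 0.3200·1810)/8.545 = 226.8 µg/L.

227 µg/L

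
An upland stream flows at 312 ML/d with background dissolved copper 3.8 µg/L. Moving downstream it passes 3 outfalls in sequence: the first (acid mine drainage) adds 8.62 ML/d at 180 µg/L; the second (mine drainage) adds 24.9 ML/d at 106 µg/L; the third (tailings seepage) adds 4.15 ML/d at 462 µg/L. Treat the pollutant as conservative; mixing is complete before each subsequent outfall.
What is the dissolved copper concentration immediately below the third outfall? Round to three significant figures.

20.9 µg/L

After outfall 1: Q = 312.0 + 8.620 = 320.6 ML/d; C = (312.0·3.800 + 8.620·180.0)/320.6 = 8.537 µg/L.
After outfall 2: Q = 320.6 + 24.90 = 345.5 ML/d; C = (320.6·8.537 + 24.90·106.0)/345.5 = 15.56 µg/L.
After outfall 3: Q = 345.5 + 4.150 = 349.7 ML/d; C = (345.5·15.56 + 4.150·462.0)/349.7 = 20.86 µg/L.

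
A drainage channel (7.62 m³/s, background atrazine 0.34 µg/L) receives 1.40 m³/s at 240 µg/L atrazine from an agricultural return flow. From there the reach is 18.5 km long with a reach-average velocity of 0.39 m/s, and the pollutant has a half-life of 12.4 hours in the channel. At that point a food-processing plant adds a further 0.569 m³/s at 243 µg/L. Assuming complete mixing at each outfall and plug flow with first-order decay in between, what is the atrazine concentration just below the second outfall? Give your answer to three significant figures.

After mixing, C = (7.620·0.3400 + 1.400·240.0) / 9.020 = 338.6/9.020 = 37.54 µg/L; combined flow 9.020 m³/s.
Travel time t = 18.5·1000 / 0.39 = 47440 s = 13.18 h.
Half-life 12.4 h → k = ln 2 / 12.4 = 0.05590 h⁻¹ = 1.342 d⁻¹.
After decay, C = 37.54 × e^(−kt) = 37.54 × 0.4788 = 17.97 µg/L.
At the second outfall, C = (9.020·17.97 + 0.5690·243.0) / (9.020 + 0.5690) = 31.32 µg/L.

31.3 µg/L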